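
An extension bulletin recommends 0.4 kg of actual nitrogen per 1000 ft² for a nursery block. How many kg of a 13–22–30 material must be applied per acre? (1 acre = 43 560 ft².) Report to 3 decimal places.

Product per 1000 ft² = 0.4 / 13% = 3.07692 kg.
Convert to per acre: 3.07692 × 43.56 = 134.0308 kg.

134.031 kg of product per acre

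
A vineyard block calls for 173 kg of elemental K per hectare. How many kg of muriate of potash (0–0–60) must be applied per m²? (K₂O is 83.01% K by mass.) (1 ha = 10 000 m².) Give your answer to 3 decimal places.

0.035 kg of product per sq m

As K₂O: 173 / 0.8301 = 208.409 kg per hectare.
Product per hectare = 208.409 / 60% = 347.348 kg.
Convert to per m²: 347.348 × 0.0001 = 0.0347348 kg.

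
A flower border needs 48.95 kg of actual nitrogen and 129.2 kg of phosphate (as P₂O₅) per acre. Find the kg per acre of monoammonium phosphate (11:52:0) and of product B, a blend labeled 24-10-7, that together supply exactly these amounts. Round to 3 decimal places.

Per-acre balance (a = monoammonium phosphate, b = product B):
N: 0.11·a + 0.24·b = 48.95
P₂O₅: 0.52·a + 0.1·b = 129.2
Eliminate b: (row1) − 0.24/0.1·(row2) → -1.138·a = -261.13, so a = 229.46397.
Then b = (129.2 − 0.52·229.46397) / 0.1 = 98.7873.

229.464 kg monoammonium phosphate, 98.787 kg product B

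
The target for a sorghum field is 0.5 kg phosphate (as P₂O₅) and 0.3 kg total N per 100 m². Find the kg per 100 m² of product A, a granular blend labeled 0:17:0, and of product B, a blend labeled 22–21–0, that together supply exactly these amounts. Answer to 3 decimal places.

1.257 kg product A, 1.364 kg product B

Per-100 m² balance (a = product A, b = product B):
P₂O₅: 0.17·a + 0.21·b = 0.5
N: 0·a + 0.22·b = 0.3
Solving simultaneously: a = 1.25668, b = 1.36364.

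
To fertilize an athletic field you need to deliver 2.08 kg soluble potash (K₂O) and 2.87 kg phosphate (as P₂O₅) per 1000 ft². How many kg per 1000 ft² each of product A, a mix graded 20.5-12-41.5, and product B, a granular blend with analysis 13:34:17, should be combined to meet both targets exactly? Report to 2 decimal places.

Per-1000 ft² balance (a = product A, b = product B):
K₂O: 0.415·a + 0.17·b = 2.08
P₂O₅: 0.12·a + 0.34·b = 2.87
Eliminate b: (row1) − 0.17/0.34·(row2) → 0.355·a = 0.645, so a = 1.8169.
Then b = (2.87 − 0.12·1.8169) / 0.34 = 7.79992.

1.82 kg product A, 7.80 kg product B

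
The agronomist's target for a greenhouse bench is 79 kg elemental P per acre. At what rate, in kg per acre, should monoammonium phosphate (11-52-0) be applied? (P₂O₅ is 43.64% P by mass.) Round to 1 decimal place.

As P₂O₅: 79 / 0.4364 = 181.027 kg per acre.
Product per acre = 181.027 / 52% = 348.128 kg.

348.1 kg of product per acre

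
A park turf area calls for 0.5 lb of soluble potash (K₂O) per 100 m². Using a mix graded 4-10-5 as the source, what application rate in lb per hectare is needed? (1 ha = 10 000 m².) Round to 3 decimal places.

Product per 100 m² = 0.5 / 5% = 10 lb.
Convert to per hectare: 10 × 100 = 1000 lb.

1000.000 lb of product per hectare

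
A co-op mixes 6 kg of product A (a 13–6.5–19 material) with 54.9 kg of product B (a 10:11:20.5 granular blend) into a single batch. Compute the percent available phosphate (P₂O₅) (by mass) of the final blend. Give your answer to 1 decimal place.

Total mass = 6 + 54.9 = 60.9 kg.
P₂O₅ mass = 6.5%×6 + 11%×54.9 = 6.429 kg.
% P₂O₅ = 6.429 / 60.9 = 10.5567%.

10.6% P₂O₅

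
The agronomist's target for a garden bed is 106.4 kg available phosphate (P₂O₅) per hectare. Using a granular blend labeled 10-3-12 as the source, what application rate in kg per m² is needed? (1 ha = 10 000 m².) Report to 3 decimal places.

0.355 kg of product per sq m

Product per hectare = 106.4 / 3% = 3546.67 kg.
Convert to per m²: 3546.67 × 0.0001 = 0.354667 kg.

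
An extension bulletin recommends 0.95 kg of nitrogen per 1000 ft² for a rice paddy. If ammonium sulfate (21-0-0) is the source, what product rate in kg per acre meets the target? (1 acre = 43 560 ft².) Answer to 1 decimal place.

Product per 1000 ft² = 0.95 / 21% = 4.52381 kg.
Convert to per acre: 4.52381 × 43.56 = 197.057 kg.

197.1 kg of product per acre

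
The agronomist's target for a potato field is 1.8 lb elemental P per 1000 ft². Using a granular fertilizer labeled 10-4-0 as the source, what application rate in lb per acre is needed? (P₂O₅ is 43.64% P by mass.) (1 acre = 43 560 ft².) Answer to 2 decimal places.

As P₂O₅: 1.8 / 0.4364 = 4.12466 lb per 1000 ft².
Product per 1000 ft² = 4.12466 / 4% = 103.116 lb.
Convert to per acre: 103.116 × 43.56 = 4491.751 lb.

4491.75 lb of product per acre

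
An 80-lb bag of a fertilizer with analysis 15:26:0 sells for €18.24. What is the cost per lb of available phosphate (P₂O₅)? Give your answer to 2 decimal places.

P₂O₅ in bag = 80 × 26% = 20.8 lb.
Cost per lb P₂O₅ = €18.24 / 20.8 = €0.8769.

€0.88 per lb P₂O₅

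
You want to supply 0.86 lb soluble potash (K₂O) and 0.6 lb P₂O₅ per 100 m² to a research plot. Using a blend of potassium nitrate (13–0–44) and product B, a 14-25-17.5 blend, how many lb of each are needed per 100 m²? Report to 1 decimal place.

1.0 lb potassium nitrate, 2.4 lb product B

With a, b = lb per 100 m² of potassium nitrate and product B:
K₂O: 0.44·a + 0.175·b = 0.86
P₂O₅: 0·a + 0.25·b = 0.6
Solving simultaneously: a = 1, b = 2.4.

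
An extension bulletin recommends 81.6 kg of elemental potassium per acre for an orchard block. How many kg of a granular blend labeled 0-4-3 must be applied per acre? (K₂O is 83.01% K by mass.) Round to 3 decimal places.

As K₂O: 81.6 / 0.8301 = 98.3014 kg per acre.
Product per acre = 98.3014 / 3% = 3276.7136 kg.

3276.714 kg of product per acre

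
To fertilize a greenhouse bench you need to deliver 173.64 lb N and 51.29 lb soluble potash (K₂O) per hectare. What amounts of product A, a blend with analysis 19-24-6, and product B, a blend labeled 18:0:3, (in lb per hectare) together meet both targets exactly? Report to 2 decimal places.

Let a = lb of product A, b = lb of product B (per hectare).
N: 0.19·a + 0.18·b = 173.64
K₂O: 0.06·a + 0.03·b = 51.29
Eliminate b: (row1) − 0.18/0.03·(row2) → -0.17·a = -134.1, so a = 788.824.
Then b = (51.29 − 0.06·788.824) / 0.03 = 132.0196.

788.82 lb product A, 132.02 lb product B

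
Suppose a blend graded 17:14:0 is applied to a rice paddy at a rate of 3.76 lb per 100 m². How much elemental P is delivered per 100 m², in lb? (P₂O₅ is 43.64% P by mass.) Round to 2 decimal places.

0.23 lb P per hundred sq m

P₂O₅ per 100 m² = 3.76 × 14% = 0.5264 lb.
Elemental P = 0.5264 × 0.4364 = 0.229721 lb per 100 m².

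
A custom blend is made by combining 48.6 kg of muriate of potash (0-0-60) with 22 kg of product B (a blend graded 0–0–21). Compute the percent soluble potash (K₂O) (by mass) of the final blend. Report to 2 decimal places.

47.85% K₂O

Total mass = 48.6 + 22 = 70.6 kg.
K₂O mass = 60%×48.6 + 21%×22 = 33.78 kg.
% K₂O = 33.78 / 70.6 = 47.847%.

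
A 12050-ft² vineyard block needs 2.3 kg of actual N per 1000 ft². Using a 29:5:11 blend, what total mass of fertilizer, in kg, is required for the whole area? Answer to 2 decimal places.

95.57 kg

Product per 1000 ft² = 2.3 / 29% = 7.93103 kg.
Total product = 7.93103 × 12050 / 1000 = 95.569 kg.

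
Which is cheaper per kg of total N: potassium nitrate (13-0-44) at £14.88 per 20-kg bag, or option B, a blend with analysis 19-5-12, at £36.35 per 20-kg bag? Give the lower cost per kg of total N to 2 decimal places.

potassium nitrate: N per bag = 20 × 13% = 2.6 kg; cost = 14.88 / 2.6 = £5.7231/kg N.
option B: N per bag = 20 × 19% = 3.8 kg; cost = 36.35 / 3.8 = £9.5658/kg N.
potassium nitrate is cheaper.

£5.72 per kg N (potassium nitrate)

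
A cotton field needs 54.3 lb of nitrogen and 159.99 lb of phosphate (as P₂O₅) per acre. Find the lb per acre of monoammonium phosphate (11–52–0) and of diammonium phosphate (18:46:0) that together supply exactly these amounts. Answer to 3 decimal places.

88.842 lb monoammonium phosphate, 247.374 lb diammonium phosphate

Per-acre balance (a = monoammonium phosphate, b = diammonium phosphate):
N: 0.11·a + 0.18·b = 54.3
P₂O₅: 0.52·a + 0.46·b = 159.99
From row1: a = (54.3 − 0.18·b) / 0.11.
Into row2: 0.52·(54.3 − 0.18·b)/0.11 + 0.46·b = 159.99 → b = 247.3744, a = 88.8419.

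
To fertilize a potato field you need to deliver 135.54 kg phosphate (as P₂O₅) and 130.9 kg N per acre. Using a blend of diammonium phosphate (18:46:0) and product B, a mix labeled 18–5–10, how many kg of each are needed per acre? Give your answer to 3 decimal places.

241.900 kg diammonium phosphate, 485.322 kg product B

Per-acre balance (a = diammonium phosphate, b = product B):
P₂O₅: 0.46·a + 0.05·b = 135.54
N: 0.18·a + 0.18·b = 130.9
Solving simultaneously: a = 241.8997, b = 485.32249.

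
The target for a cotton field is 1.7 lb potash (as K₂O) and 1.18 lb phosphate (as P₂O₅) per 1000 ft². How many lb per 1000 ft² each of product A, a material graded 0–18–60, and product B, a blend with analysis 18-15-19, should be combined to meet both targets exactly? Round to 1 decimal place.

Per-1000 ft² balance (a = product A, b = product B):
K₂O: 0.6·a + 0.19·b = 1.7
P₂O₅: 0.18·a + 0.15·b = 1.18
Solving simultaneously: a = 0.551971, b = 7.2043.

0.6 lb product A, 7.2 lb product B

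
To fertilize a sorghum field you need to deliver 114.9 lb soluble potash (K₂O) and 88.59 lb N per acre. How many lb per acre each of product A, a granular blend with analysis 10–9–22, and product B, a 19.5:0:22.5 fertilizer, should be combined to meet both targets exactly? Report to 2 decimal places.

121.21 lb product A, 392.15 lb product B

Let a = lb of product A, b = lb of product B (per acre).
K₂O: 0.22·a + 0.225·b = 114.9
N: 0.1·a + 0.195·b = 88.59
Eliminate b: (row1) − 0.225/0.195·(row2) → 0.104615·a = 12.6808, so a = 121.213.
Then b = (88.59 − 0.1·121.213) / 0.195 = 392.147.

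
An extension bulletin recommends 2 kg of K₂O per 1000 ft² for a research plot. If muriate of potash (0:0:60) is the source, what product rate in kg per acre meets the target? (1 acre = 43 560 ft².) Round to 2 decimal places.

Product per 1000 ft² = 2 / 60% = 3.33333 kg.
Convert to per acre: 3.33333 × 43.56 = 145.2 kg.

145.20 kg of product per acre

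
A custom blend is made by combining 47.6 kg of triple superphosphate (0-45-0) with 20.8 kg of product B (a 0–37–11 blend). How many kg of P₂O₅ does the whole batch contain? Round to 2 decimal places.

29.12 kg P₂O₅

P₂O₅ mass = 45%×47.6 + 37%×20.8 = 29.116 kg.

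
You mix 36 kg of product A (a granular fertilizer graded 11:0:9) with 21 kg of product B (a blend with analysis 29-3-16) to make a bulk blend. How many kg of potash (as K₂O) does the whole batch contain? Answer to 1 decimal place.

K₂O mass = 9%×36 + 16%×21 = 6.6 kg.

6.6 kg K₂O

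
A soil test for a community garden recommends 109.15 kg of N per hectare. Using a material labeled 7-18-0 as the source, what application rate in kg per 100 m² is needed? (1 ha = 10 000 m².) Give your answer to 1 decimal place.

Product per hectare = 109.15 / 7% = 1559.29 kg.
Convert to per 100 m²: 1559.29 × 0.01 = 15.5929 kg.

15.6 kg of product per hundred sq m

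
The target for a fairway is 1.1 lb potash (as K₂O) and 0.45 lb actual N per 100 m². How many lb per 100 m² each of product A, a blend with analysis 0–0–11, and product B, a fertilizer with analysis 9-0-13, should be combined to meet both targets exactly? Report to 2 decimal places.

4.09 lb product A, 5.00 lb product B

With a, b = lb per 100 m² of product A and product B:
K₂O: 0.11·a + 0.13·b = 1.1
N: 0·a + 0.09·b = 0.45
Solving simultaneously: a = 4.09091, b = 5.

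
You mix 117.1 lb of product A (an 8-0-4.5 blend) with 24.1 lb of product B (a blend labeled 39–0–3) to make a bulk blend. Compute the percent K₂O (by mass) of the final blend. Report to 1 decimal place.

4.2% K₂O

Total mass = 117.1 + 24.1 = 141.2 lb.
K₂O mass = 4.5%×117.1 + 3%×24.1 = 5.9925 lb.
% K₂O = 5.9925 / 141.2 = 4.24398%.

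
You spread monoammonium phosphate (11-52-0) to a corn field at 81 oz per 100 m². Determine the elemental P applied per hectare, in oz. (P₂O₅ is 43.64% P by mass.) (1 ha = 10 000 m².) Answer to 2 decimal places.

P₂O₅ per 100 m² = 81 × 52% = 42.12 oz.
Elemental P = 42.12 × 0.4364 = 18.3812 oz per 100 m².
Convert to per hectare: 18.3812 × 100 = 1838.117 oz.

1838.12 oz P per hectare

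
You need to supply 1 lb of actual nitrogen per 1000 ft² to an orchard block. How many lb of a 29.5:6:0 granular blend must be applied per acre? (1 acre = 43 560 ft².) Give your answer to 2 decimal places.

Product per 1000 ft² = 1 / 29.5% = 3.38983 lb.
Convert to per acre: 3.38983 × 43.56 = 147.661 lb.

147.66 lb of product per acre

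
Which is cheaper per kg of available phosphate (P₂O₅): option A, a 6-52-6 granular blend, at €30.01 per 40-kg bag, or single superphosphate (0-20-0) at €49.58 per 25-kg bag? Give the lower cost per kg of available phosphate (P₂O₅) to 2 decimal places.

€1.44 per kg P₂O₅ (option A)

option A: P₂O₅ per bag = 40 × 52% = 20.8 kg; cost = 30.01 / 20.8 = €1.4428/kg P₂O₅.
single superphosphate: P₂O₅ per bag = 25 × 20% = 5 kg; cost = 49.58 / 5 = €9.9160/kg P₂O₅.
option A is cheaper.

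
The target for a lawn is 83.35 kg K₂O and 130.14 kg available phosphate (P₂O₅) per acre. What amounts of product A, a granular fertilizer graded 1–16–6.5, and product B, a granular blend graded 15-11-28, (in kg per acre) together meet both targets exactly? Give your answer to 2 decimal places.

724.32 kg product A, 129.53 kg product B

With a, b = kg per acre of product A and product B:
K₂O: 0.065·a + 0.28·b = 83.35
P₂O₅: 0.16·a + 0.11·b = 130.14
Solving simultaneously: a = 724.321, b = 129.533.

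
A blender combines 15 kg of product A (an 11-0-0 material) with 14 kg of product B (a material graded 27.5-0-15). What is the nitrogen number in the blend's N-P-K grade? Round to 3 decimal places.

18.966% N

Total mass = 15 + 14 = 29 kg.
N mass = 11%×15 + 27.5%×14 = 5.5 kg.
% N = 5.5 / 29 = 18.9655%.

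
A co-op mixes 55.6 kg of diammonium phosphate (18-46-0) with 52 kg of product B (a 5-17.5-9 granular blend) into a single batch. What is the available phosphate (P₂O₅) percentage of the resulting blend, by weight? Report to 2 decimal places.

Total mass = 55.6 + 52 = 107.6 kg.
P₂O₅ mass = 46%×55.6 + 17.5%×52 = 34.676 kg.
% P₂O₅ = 34.676 / 107.6 = 32.2268%.

32.23% P₂O₅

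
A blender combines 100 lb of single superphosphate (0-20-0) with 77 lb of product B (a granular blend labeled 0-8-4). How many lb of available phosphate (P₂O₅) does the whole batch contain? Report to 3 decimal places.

P₂O₅ mass = 20%×100 + 8%×77 = 26.16 lb.

26.160 lb P₂O₅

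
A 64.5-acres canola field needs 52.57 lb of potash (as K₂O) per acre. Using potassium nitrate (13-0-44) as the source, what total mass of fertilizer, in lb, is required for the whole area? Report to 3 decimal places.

7706.284 lb

Product per acre = 52.57 / 44% = 119.477 lb.
Total product = 119.477 × 64.5 = 7706.2841 lb.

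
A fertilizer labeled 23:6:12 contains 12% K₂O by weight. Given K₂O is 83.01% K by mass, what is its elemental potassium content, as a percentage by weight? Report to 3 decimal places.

%K = 12 × 0.8301 = 9.9612%.

9.961% K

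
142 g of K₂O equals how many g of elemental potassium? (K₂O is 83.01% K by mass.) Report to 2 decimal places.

117.87 g K

K = 142 × 0.8301 = 117.874 g.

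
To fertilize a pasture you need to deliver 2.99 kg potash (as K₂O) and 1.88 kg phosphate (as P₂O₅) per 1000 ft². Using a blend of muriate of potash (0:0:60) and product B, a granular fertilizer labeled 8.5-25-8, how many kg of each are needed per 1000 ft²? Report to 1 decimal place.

4.0 kg muriate of potash, 7.5 kg product B

With a, b = kg per 1000 ft² of muriate of potash and product B:
K₂O: 0.6·a + 0.08·b = 2.99
P₂O₅: 0·a + 0.25·b = 1.88
Solving simultaneously: a = 3.98067, b = 7.52.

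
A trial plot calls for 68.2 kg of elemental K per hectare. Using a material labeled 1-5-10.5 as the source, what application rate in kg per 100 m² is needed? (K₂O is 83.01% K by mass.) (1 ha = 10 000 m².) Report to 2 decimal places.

As K₂O: 68.2 / 0.8301 = 82.1588 kg per hectare.
Product per hectare = 82.1588 / 10.5% = 782.465 kg.
Convert to per 100 m²: 782.465 × 0.01 = 7.82465 kg.

7.82 kg of product per hundred sq m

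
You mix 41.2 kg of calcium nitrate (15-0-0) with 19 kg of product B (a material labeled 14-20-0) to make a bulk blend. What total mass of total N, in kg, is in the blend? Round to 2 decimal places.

N mass = 15%×41.2 + 14%×19 = 8.84 kg.

8.84 kg N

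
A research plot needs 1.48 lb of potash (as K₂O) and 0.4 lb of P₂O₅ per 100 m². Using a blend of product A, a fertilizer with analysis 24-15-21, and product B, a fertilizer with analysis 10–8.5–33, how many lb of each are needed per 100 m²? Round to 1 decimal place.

Let a = lb of product A, b = lb of product B (per 100 m²).
K₂O: 0.21·a + 0.33·b = 1.48
P₂O₅: 0.15·a + 0.085·b = 0.4
Eliminate a: (row1) − 0.21/0.15·(row2) → 0.211·b = 0.92, so b = 4.36019.
Back-substitute: a = (1.48 − 0.33·4.36019) / 0.21 = 0.195893.

0.2 lb product A, 4.4 lb product B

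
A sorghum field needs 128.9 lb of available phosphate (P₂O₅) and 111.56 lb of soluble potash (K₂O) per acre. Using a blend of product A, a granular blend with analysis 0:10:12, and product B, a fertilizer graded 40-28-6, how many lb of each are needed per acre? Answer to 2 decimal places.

851.55 lb product A, 156.23 lb product B

Let a = lb of product A, b = lb of product B (per acre).
P₂O₅: 0.1·a + 0.28·b = 128.9
K₂O: 0.12·a + 0.06·b = 111.56
Eliminate a: (row1) − 0.1/0.12·(row2) → 0.23·b = 35.9333, so b = 156.232.
Back-substitute: a = (128.9 − 0.28·156.232) / 0.1 = 851.551.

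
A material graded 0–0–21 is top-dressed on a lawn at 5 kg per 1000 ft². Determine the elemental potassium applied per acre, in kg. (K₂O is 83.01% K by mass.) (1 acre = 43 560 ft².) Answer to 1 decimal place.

38.0 kg K per acre

K₂O per 1000 ft² = 5 × 21% = 1.05 kg.
Elemental K = 1.05 × 0.8301 = 0.871605 kg per 1000 ft².
Convert to per acre: 0.871605 × 43.56 = 37.9671 kg.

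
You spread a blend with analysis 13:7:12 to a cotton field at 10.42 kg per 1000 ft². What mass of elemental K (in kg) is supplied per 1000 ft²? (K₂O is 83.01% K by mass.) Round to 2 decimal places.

1.04 kg K per thousand sq ft

K₂O per 1000 ft² = 10.42 × 12% = 1.2504 kg.
Elemental K = 1.2504 × 0.8301 = 1.03796 kg per 1000 ft².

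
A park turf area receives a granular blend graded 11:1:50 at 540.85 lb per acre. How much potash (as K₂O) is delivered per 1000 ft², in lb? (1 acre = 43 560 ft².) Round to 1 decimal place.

K₂O per acre = 540.85 × 50% = 270.425 lb.
Convert to per 1000 ft²: 270.425 × 0.0229568 = 6.2081 lb.

6.2 lb K₂O per thousand sq ft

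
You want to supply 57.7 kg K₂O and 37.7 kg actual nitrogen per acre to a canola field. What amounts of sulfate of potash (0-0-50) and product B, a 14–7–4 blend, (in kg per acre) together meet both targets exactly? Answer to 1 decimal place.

93.9 kg sulfate of potash, 269.3 kg product B

With a, b = kg per acre of sulfate of potash and product B:
K₂O: 0.5·a + 0.04·b = 57.7
N: 0·a + 0.14·b = 37.7
Solving simultaneously: a = 93.8571, b = 269.286.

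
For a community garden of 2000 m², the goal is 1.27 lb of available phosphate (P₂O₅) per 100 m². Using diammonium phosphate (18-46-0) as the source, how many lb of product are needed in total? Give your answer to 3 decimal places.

55.217 lb

Product per 100 m² = 1.27 / 46% = 2.76087 lb.
Total product = 2.76087 × 2000 / 100 = 55.2174 lb.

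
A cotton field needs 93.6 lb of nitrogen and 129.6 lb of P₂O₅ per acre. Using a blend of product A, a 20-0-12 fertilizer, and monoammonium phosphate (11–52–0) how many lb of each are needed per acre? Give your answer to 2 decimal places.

With a, b = lb per acre of product A and monoammonium phosphate:
N: 0.2·a + 0.11·b = 93.6
P₂O₅: 0·a + 0.52·b = 129.6
Solving simultaneously: a = 330.923, b = 249.231.

330.92 lb product A, 249.23 lb monoammonium phosphate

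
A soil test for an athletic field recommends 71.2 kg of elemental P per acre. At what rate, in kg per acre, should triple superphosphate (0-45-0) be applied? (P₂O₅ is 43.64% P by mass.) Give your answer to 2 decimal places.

362.56 kg of product per acre

As P₂O₅: 71.2 / 0.4364 = 163.153 kg per acre.
Product per acre = 163.153 / 45% = 362.562 kg.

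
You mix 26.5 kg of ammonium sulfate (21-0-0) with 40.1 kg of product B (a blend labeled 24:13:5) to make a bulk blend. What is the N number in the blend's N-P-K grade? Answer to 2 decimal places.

Total mass = 26.5 + 40.1 = 66.6 kg.
N mass = 21%×26.5 + 24%×40.1 = 15.189 kg.
% N = 15.189 / 66.6 = 22.8063%.

22.81% N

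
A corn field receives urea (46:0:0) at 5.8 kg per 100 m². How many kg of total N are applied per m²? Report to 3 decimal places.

0.027 kg N per sq m

nitrogen per 100 m² = 5.8 × 46% = 2.668 kg.
Convert to per m²: 2.668 × 0.01 = 0.02668 kg.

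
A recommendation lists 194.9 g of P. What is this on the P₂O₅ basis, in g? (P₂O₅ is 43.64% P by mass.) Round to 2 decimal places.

P₂O₅ = 194.9 / 0.4364 = 446.609 g.

446.61 g P₂O₅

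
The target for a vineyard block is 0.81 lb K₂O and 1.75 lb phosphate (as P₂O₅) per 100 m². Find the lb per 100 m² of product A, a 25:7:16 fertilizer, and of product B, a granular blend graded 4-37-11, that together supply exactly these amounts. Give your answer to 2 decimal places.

Per-100 m² balance (a = product A, b = product B):
K₂O: 0.16·a + 0.11·b = 0.81
P₂O₅: 0.07·a + 0.37·b = 1.75
From row1: a = (0.81 − 0.11·b) / 0.16.
Into row2: 0.07·(0.81 − 0.11·b)/0.16 + 0.37·b = 1.75 → b = 4.33592, a = 2.08155.

2.08 lb product A, 4.34 lb product B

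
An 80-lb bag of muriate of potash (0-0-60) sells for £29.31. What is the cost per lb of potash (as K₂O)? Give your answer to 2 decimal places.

K₂O in bag = 80 × 60% = 48 lb.
Cost per lb K₂O = £29.31 / 48 = £0.6106.

£0.61 per lb K₂O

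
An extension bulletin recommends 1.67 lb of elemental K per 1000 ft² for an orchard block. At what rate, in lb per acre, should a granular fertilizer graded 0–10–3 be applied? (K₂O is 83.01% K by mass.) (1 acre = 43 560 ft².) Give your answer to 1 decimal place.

As K₂O: 1.67 / 0.8301 = 2.01181 lb per 1000 ft².
Product per 1000 ft² = 2.01181 / 3% = 67.0602 lb.
Convert to per acre: 67.0602 × 43.56 = 2921.14 lb.

2921.1 lb of product per acre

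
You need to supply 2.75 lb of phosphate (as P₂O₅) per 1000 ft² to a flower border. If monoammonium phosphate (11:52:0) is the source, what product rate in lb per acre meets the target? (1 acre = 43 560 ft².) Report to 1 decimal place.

230.4 lb of product per acre

Product per 1000 ft² = 2.75 / 52% = 5.28846 lb.
Convert to per acre: 5.28846 × 43.56 = 230.365 lb.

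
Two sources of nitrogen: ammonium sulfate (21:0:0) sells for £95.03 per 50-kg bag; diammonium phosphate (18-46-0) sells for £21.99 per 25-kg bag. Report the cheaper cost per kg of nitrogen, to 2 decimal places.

ammonium sulfate: N per bag = 50 × 21% = 10.5 kg; cost = 95.03 / 10.5 = £9.0505/kg N.
diammonium phosphate: N per bag = 25 × 18% = 4.5 kg; cost = 21.99 / 4.5 = £4.8867/kg N.
diammonium phosphate is cheaper.

£4.89 per kg N (diammonium phosphate)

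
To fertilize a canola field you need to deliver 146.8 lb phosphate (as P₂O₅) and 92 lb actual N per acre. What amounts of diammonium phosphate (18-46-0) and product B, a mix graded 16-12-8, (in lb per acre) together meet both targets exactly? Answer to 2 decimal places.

Per-acre balance (a = diammonium phosphate, b = product B):
P₂O₅: 0.46·a + 0.12·b = 146.8
N: 0.18·a + 0.16·b = 92
Eliminate b: (row1) − 0.12/0.16·(row2) → 0.325·a = 77.8, so a = 239.3846.
Then b = (92 − 0.18·239.3846) / 0.16 = 305.692.

239.38 lb diammonium phosphate, 305.69 lb product B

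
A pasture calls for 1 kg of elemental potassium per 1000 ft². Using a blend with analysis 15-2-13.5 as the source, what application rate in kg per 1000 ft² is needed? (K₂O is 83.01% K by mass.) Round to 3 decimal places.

8.924 kg of product per thousand sq ft

As K₂O: 1 / 0.8301 = 1.20467 kg per 1000 ft².
Product per 1000 ft² = 1.20467 / 13.5% = 8.92351 kg.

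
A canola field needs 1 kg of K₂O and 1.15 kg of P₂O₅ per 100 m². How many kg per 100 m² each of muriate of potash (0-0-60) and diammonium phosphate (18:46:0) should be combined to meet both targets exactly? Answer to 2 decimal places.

1.67 kg muriate of potash, 2.50 kg diammonium phosphate

Let a = kg of muriate of potash, b = kg of diammonium phosphate (per 100 m²).
K₂O: 0.6·a + 0·b = 1
P₂O₅: 0·a + 0.46·b = 1.15
Solving simultaneously: a = 1.66667, b = 2.5.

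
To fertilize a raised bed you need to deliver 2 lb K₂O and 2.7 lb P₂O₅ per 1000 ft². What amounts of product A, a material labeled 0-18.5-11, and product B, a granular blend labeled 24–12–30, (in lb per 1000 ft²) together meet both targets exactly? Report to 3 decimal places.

13.475 lb product A, 1.726 lb product B

With a, b = lb per 1000 ft² of product A and product B:
K₂O: 0.11·a + 0.3·b = 2
P₂O₅: 0.185·a + 0.12·b = 2.7
Solving simultaneously: a = 13.4752, b = 1.72577.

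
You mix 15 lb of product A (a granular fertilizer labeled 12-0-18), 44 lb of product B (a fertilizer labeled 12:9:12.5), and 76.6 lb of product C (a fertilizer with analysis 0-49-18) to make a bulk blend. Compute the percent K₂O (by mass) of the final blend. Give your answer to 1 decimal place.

16.2% K₂O

Total mass = 15 + 44 + 76.6 = 135.6 lb.
K₂O mass = 18%×15 + 12.5%×44 + 18%×76.6 = 21.988 lb.
% K₂O = 21.988 / 135.6 = 16.2153%.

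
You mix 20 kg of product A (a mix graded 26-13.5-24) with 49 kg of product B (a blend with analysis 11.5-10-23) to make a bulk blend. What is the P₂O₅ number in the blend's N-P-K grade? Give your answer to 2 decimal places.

11.01% P₂O₅

Total mass = 20 + 49 = 69 kg.
P₂O₅ mass = 13.5%×20 + 10%×49 = 7.6 kg.
% P₂O₅ = 7.6 / 69 = 11.0145%.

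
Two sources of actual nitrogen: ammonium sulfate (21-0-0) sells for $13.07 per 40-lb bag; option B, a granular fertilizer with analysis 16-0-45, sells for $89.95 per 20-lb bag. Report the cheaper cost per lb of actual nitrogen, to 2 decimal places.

ammonium sulfate: N per bag = 40 × 21% = 8.4 lb; cost = 13.07 / 8.4 = $1.5560/lb N.
option B: N per bag = 20 × 16% = 3.2 lb; cost = 89.95 / 3.2 = $28.1094/lb N.
ammonium sulfate is cheaper.

$1.56 per lb N (ammonium sulfate)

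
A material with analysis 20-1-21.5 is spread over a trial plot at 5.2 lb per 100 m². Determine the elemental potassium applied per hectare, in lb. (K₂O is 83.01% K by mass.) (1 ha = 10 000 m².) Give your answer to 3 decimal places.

92.805 lb K per hectare

K₂O per 100 m² = 5.2 × 21.5% = 1.118 lb.
Elemental K = 1.118 × 0.8301 = 0.928052 lb per 100 m².
Convert to per hectare: 0.928052 × 100 = 92.8052 lb.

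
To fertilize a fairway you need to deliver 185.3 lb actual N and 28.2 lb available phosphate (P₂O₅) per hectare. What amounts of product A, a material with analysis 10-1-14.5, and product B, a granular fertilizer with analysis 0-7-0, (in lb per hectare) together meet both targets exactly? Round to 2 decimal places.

With a, b = lb per hectare of product A and product B:
N: 0.1·a + 0·b = 185.3
P₂O₅: 0.01·a + 0.07·b = 28.2
From row1: a = (185.3 − 0·b) / 0.1.
Into row2: 0.01·(185.3 − 0·b)/0.1 + 0.07·b = 28.2 → b = 138.143, a = 1853.

1853.00 lb product A, 138.14 lb product B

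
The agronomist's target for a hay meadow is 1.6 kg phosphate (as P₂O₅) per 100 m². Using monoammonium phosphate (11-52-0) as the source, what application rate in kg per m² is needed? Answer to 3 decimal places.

Product per 100 m² = 1.6 / 52% = 3.07692 kg.
Convert to per m²: 3.07692 × 0.01 = 0.0307692 kg.

0.031 kg of product per sq m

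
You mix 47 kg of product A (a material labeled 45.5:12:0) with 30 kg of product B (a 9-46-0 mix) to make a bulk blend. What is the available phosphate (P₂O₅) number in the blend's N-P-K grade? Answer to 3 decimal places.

Total mass = 47 + 30 = 77 kg.
P₂O₅ mass = 12%×47 + 46%×30 = 19.44 kg.
% P₂O₅ = 19.44 / 77 = 25.2468%.

25.247% P₂O₅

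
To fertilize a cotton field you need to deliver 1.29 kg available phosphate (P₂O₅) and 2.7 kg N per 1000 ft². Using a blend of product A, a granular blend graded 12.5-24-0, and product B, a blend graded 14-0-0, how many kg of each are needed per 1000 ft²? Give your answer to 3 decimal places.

5.375 kg product A, 14.487 kg product B

With a, b = kg per 1000 ft² of product A and product B:
P₂O₅: 0.24·a + 0·b = 1.29
N: 0.125·a + 0.14·b = 2.7
Eliminate b: (row1) − 0/0.14·(row2) → 0.24·a = 1.29, so a = 5.375.
Then b = (2.7 − 0.125·5.375) / 0.14 = 14.4866.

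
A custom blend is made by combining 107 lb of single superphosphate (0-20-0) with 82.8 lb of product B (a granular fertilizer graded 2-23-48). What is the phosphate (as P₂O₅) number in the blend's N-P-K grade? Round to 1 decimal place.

21.3% P₂O₅

Total mass = 107 + 82.8 = 189.8 lb.
P₂O₅ mass = 20%×107 + 23%×82.8 = 40.444 lb.
% P₂O₅ = 40.444 / 189.8 = 21.3087%.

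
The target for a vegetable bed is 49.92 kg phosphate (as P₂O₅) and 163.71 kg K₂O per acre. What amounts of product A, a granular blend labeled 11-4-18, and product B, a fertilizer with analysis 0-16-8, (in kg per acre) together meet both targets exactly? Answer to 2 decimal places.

867.19 kg product A, 95.20 kg product B

Per-acre balance (a = product A, b = product B):
P₂O₅: 0.04·a + 0.16·b = 49.92
K₂O: 0.18·a + 0.08·b = 163.71
Eliminate b: (row1) − 0.16/0.08·(row2) → -0.32·a = -277.5, so a = 867.188.
Then b = (163.71 − 0.18·867.188) / 0.08 = 95.2031.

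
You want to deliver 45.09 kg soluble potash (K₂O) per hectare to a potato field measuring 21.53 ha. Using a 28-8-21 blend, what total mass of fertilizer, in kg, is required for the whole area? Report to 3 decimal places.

Product per hectare = 45.09 / 21% = 214.714 kg.
Total product = 214.714 × 21.53 = 4622.7986 kg.

4622.799 kg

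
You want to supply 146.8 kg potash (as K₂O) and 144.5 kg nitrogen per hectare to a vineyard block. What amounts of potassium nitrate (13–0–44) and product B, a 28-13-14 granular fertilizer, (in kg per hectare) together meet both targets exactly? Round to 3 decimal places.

Let a = kg of potassium nitrate, b = kg of product B (per hectare).
K₂O: 0.44·a + 0.14·b = 146.8
N: 0.13·a + 0.28·b = 144.5
Solving simultaneously: a = 198.8, b = 423.7714.

198.800 kg potassium nitrate, 423.771 kg product B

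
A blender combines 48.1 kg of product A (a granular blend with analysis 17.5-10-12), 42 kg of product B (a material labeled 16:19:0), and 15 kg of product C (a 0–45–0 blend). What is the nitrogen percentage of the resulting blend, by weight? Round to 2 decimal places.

Total mass = 48.1 + 42 + 15 = 105.1 kg.
N mass = 17.5%×48.1 + 16%×42 + 0%×15 = 15.1375 kg.
% N = 15.1375 / 105.1 = 14.4029%.

14.40% N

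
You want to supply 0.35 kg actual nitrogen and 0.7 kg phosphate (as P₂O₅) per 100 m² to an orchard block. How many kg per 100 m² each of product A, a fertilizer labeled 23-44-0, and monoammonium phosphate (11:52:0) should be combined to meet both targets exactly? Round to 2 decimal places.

Let a = kg of product A, b = kg of monoammonium phosphate (per 100 m²).
N: 0.23·a + 0.11·b = 0.35
P₂O₅: 0.44·a + 0.52·b = 0.7
From row1: a = (0.35 − 0.11·b) / 0.23.
Into row2: 0.44·(0.35 − 0.11·b)/0.23 + 0.52·b = 0.7 → b = 0.0983146, a = 1.47472.

1.47 kg product A, 0.10 kg monoammonium phosphate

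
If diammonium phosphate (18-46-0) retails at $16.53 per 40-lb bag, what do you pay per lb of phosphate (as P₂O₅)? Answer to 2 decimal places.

$0.90 per lb P₂O₅

P₂O₅ in bag = 40 × 46% = 18.4 lb.
Cost per lb P₂O₅ = $16.53 / 18.4 = $0.8984.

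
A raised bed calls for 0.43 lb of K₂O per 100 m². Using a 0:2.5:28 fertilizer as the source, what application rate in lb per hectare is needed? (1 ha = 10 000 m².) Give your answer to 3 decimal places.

Product per 100 m² = 0.43 / 28% = 1.53571 lb.
Convert to per hectare: 1.53571 × 100 = 153.5714 lb.

153.571 lb of product per hectare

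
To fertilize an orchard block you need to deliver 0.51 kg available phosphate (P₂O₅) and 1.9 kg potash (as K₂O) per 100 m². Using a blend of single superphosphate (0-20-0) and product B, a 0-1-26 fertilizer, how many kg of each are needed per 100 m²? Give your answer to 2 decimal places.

Let a = kg of single superphosphate, b = kg of product B (per 100 m²).
P₂O₅: 0.2·a + 0.01·b = 0.51
K₂O: 0·a + 0.26·b = 1.9
Solving simultaneously: a = 2.18462, b = 7.30769.

2.18 kg single superphosphate, 7.31 kg product B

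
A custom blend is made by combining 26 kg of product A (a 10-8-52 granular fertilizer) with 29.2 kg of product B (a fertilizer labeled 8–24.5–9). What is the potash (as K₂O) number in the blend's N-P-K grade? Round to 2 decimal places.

29.25% K₂O

Total mass = 26 + 29.2 = 55.2 kg.
K₂O mass = 52%×26 + 9%×29.2 = 16.148 kg.
% K₂O = 16.148 / 55.2 = 29.2536%.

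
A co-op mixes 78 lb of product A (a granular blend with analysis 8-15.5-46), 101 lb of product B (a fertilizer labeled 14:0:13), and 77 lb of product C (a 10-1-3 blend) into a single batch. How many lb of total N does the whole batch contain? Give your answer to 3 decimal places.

28.080 lb N

N mass = 8%×78 + 14%×101 + 10%×77 = 28.08 lb.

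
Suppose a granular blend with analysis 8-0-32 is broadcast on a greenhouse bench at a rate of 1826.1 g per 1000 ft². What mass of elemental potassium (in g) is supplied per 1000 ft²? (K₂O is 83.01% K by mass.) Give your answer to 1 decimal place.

485.1 g K per thousand sq ft

K₂O per 1000 ft² = 1826.1 × 32% = 584.352 g.
Elemental K = 584.352 × 0.8301 = 485.071 g per 1000 ft².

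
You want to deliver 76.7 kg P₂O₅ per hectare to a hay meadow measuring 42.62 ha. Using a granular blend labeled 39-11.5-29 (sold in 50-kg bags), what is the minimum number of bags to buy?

569 bags

Product per hectare = 76.7 / 11.5% = 666.957 kg.
Total product = 666.957 × 42.62 = 28425.7 kg.
Bags = ⌈28425.7 / 50⌉ = 569.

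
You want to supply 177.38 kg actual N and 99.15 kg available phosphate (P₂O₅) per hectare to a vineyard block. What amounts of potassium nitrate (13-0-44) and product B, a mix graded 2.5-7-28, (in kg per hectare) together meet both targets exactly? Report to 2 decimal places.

1092.07 kg potassium nitrate, 1416.43 kg product B

Per-hectare balance (a = potassium nitrate, b = product B):
N: 0.13·a + 0.025·b = 177.38
P₂O₅: 0·a + 0.07·b = 99.15
Solving simultaneously: a = 1092.071, b = 1416.429.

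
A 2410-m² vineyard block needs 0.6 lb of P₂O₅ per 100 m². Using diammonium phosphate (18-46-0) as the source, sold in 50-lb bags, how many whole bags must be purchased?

1 bags

Product per 100 m² = 0.6 / 46% = 1.30435 lb.
Total product = 1.30435 × 2410 / 100 = 31.4348 lb.
Bags = ⌈31.4348 / 50⌉ = 1.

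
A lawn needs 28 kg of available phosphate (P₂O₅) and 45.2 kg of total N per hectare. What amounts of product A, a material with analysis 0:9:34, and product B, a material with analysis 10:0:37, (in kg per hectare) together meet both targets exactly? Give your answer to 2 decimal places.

With a, b = kg per hectare of product A and product B:
P₂O₅: 0.09·a + 0·b = 28
N: 0·a + 0.1·b = 45.2
Solving simultaneously: a = 311.111, b = 452.

311.11 kg product A, 452.00 kg product B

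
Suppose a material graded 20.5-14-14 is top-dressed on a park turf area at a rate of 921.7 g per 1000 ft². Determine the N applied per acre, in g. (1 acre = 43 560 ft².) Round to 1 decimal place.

nitrogen per 1000 ft² = 921.7 × 20.5% = 188.949 g.
Convert to per acre: 188.949 × 43.56 = 8230.597 g.

8230.6 g N per acre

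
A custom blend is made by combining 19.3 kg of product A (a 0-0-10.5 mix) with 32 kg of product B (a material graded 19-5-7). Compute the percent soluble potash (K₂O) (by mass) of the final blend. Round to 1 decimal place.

Total mass = 19.3 + 32 = 51.3 kg.
K₂O mass = 10.5%×19.3 + 7%×32 = 4.2665 kg.
% K₂O = 4.2665 / 51.3 = 8.31676%.

8.3% K₂O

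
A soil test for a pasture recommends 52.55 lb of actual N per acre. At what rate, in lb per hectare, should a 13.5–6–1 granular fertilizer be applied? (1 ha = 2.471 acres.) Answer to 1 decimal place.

Product per acre = 52.55 / 13.5% = 389.259 lb.
Convert to per hectare: 389.259 × 2.471 = 961.86 lb.

961.9 lb of product per hectare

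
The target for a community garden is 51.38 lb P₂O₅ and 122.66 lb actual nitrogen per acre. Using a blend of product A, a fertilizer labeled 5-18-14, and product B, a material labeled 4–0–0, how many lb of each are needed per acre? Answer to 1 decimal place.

With a, b = lb per acre of product A and product B:
P₂O₅: 0.18·a + 0·b = 51.38
N: 0.05·a + 0.04·b = 122.66
From row1: a = (51.38 − 0·b) / 0.18.
Into row2: 0.05·(51.38 − 0·b)/0.18 + 0.04·b = 122.66 → b = 2709.69, a = 285.444.

285.4 lb product A, 2709.7 lb product B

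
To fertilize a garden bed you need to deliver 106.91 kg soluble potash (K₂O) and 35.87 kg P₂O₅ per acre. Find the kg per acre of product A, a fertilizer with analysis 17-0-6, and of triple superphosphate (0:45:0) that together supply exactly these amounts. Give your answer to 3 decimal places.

Let a = kg of product A, b = kg of triple superphosphate (per acre).
K₂O: 0.06·a + 0·b = 106.91
P₂O₅: 0·a + 0.45·b = 35.87
Solving simultaneously: a = 1781.8333, b = 79.7111.

1781.833 kg product A, 79.711 kg triple superphosphate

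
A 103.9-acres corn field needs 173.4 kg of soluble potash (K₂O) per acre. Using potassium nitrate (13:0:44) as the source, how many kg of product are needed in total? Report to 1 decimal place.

40946.0 kg

Product per acre = 173.4 / 44% = 394.091 kg.
Total product = 394.091 × 103.9 = 40946.045 kg.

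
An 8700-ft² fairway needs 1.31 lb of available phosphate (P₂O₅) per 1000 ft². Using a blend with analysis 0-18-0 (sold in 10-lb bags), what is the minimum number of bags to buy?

7 bags

Product per 1000 ft² = 1.31 / 18% = 7.27778 lb.
Total product = 7.27778 × 8700 / 1000 = 63.3167 lb.
Bags = ⌈63.3167 / 10⌉ = 7.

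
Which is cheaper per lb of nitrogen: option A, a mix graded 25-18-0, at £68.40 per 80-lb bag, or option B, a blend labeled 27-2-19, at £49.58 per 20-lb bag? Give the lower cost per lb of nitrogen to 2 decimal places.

option A: N per bag = 80 × 25% = 20 lb; cost = 68.40 / 20 = £3.4200/lb N.
option B: N per bag = 20 × 27% = 5.4 lb; cost = 49.58 / 5.4 = £9.1815/lb N.
option A is cheaper.

£3.42 per lb N (option A)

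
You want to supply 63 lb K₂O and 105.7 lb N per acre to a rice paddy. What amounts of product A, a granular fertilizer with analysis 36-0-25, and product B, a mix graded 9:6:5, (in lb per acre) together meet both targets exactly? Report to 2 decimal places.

Let a = lb of product A, b = lb of product B (per acre).
K₂O: 0.25·a + 0.05·b = 63
N: 0.36·a + 0.09·b = 105.7
Solving simultaneously: a = 85.5556, b = 832.222.

85.56 lb product A, 832.22 lb product B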